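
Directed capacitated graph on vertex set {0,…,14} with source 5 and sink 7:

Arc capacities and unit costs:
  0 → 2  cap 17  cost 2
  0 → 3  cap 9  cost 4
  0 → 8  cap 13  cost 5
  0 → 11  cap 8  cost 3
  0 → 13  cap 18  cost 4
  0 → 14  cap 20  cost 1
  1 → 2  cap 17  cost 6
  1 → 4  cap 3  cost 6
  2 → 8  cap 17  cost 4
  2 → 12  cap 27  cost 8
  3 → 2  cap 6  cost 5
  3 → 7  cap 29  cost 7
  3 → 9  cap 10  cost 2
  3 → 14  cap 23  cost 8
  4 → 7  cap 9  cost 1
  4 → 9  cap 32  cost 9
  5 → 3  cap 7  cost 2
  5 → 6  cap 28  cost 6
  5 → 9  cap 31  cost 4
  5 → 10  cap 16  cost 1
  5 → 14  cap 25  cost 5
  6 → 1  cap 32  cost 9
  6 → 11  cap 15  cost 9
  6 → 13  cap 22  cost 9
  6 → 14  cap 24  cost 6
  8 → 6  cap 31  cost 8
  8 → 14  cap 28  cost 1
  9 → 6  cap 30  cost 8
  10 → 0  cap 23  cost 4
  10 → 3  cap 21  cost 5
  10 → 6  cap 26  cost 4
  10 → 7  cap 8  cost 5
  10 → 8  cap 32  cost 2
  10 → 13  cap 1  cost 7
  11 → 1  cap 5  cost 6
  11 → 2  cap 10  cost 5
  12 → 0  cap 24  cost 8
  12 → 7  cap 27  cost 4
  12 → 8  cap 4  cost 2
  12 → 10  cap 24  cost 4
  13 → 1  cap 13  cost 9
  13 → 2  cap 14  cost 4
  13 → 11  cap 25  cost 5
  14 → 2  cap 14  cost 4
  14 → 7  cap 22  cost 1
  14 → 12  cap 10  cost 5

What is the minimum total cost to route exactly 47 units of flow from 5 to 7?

Minimum cost for 47 units: 375

shortest-cost path #1: 5→10→8→14→7 push 16 @ unit cost 5 (adds 80)
shortest-cost path #2: 5→14→7 push 6 @ unit cost 6 (adds 36)
shortest-cost path #3: 5→14→8→10→7 push 8 @ unit cost 7 (adds 56)
shortest-cost path #4: 5→3→7 push 7 @ unit cost 9 (adds 63)
shortest-cost path #5: 5→14→12→7 push 10 @ unit cost 14 (adds 140)
total cost = 375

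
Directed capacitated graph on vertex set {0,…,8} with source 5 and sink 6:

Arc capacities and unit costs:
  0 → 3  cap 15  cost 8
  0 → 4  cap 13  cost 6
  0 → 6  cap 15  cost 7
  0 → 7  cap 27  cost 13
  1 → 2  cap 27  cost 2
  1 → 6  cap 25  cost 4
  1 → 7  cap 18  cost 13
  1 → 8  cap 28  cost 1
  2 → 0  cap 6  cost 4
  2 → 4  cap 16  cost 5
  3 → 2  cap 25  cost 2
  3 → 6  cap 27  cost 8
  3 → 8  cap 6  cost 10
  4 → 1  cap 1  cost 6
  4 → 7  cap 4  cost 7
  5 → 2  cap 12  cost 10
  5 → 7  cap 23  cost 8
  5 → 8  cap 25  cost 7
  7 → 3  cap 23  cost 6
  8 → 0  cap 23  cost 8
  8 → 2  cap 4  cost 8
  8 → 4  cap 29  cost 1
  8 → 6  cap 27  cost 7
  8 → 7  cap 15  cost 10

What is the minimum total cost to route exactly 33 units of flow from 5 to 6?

shortest-cost path #1: 5→8→6 push 25 @ unit cost 14 (adds 350)
shortest-cost path #2: 5→2→0→6 push 6 @ unit cost 21 (adds 126)
shortest-cost path #3: 5→7→3→6 push 2 @ unit cost 22 (adds 44)
total cost = 520

Minimum cost for 33 units: 520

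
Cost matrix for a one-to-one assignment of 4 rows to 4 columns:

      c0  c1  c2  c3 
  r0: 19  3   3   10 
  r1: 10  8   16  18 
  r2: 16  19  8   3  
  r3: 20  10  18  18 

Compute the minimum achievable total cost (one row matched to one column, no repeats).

optimal assignment: row0→col2 (cost 3), row1→col0 (cost 10), row2→col3 (cost 3), row3→col1 (cost 10)
total = 3 + 10 + 3 + 10 = 26

Minimum assignment cost: 26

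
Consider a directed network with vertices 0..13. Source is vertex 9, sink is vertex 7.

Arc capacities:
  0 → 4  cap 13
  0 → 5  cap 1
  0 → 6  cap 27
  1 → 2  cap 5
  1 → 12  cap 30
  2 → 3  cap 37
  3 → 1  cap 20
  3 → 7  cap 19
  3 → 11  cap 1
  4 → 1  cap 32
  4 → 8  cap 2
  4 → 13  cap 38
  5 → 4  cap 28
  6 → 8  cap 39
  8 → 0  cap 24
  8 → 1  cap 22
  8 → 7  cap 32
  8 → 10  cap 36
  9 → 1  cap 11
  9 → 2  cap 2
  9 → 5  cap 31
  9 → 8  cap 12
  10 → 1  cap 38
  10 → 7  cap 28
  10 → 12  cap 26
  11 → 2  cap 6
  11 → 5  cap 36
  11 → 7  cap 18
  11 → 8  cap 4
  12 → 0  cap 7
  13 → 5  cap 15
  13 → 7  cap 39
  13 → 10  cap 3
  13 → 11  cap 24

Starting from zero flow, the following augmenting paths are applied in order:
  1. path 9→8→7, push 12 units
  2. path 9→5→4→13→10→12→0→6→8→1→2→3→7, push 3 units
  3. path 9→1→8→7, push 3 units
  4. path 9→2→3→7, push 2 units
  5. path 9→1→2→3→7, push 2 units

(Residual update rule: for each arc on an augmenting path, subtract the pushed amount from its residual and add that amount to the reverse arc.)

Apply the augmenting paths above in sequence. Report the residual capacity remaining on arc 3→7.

Residual capacity of (3,7): 12

after path 1 (9→8→7, push 12): res(3,7)=19
after path 2 (9→5→4→13→10→12→0→6→8→1→2→3→7, push 3): res(3,7)=16
after path 3 (9→1→8→7, push 3): res(3,7)=16
after path 4 (9→2→3→7, push 2): res(3,7)=14
after path 5 (9→1→2→3→7, push 2): res(3,7)=12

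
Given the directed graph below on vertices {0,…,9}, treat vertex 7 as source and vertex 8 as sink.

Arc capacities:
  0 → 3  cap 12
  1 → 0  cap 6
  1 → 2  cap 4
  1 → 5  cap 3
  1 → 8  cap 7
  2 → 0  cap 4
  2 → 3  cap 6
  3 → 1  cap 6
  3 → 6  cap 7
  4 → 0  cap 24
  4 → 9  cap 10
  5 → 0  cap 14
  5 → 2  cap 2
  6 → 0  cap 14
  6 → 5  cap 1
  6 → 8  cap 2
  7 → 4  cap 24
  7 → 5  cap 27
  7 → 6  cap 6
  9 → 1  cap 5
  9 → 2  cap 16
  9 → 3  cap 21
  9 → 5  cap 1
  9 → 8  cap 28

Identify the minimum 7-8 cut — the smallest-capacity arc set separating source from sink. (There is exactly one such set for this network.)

augment #1: 7→6→8 push 2
augment #2: 7→4→9→8 push 10
augment #3: 7→4→0→3→1→8 push 6
max flow = 18; residual-reachable set from 7 gives S-side
cut edges (S→T): {(3,1), (4,9), (6,8)} total cap 18

Min-cut arcs: {(3,1), (4,9), (6,8)} (total capacity 18)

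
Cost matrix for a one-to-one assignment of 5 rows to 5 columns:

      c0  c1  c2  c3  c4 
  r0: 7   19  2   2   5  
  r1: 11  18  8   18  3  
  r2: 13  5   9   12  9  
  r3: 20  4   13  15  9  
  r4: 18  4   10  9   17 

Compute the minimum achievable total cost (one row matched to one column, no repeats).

optimal assignment: row0→col2 (cost 2), row1→col4 (cost 3), row2→col0 (cost 13), row3→col1 (cost 4), row4→col3 (cost 9)
total = 2 + 3 + 13 + 4 + 9 = 31

Minimum assignment cost: 31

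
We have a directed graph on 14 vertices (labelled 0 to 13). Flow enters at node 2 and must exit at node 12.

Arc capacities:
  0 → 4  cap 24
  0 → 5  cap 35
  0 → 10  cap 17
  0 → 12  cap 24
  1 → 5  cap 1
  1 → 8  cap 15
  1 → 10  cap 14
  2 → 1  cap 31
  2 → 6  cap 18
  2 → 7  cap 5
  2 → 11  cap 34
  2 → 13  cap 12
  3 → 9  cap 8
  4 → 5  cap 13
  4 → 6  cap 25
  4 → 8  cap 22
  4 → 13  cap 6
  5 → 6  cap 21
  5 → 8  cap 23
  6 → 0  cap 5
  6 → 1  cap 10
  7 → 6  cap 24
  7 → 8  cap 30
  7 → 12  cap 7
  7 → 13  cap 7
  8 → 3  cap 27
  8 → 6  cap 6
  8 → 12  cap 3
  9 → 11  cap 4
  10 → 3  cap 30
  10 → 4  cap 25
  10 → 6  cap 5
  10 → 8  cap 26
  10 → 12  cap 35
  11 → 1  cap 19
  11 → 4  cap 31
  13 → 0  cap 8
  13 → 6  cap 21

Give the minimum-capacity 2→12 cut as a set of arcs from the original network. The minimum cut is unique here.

Min-cut arcs: {(1,10), (2,7), (6,0), (8,12), (13,0)} (total capacity 35)

augment #1: 2→7→12 push 5
augment #2: 2→1→8→12 push 3
augment #3: 2→1→10→12 push 14
augment #4: 2→6→0→12 push 5
augment #5: 2→13→0→12 push 8
max flow = 35; residual-reachable set from 2 gives S-side
cut edges (S→T): {(1,10), (2,7), (6,0), (8,12), (13,0)} total cap 35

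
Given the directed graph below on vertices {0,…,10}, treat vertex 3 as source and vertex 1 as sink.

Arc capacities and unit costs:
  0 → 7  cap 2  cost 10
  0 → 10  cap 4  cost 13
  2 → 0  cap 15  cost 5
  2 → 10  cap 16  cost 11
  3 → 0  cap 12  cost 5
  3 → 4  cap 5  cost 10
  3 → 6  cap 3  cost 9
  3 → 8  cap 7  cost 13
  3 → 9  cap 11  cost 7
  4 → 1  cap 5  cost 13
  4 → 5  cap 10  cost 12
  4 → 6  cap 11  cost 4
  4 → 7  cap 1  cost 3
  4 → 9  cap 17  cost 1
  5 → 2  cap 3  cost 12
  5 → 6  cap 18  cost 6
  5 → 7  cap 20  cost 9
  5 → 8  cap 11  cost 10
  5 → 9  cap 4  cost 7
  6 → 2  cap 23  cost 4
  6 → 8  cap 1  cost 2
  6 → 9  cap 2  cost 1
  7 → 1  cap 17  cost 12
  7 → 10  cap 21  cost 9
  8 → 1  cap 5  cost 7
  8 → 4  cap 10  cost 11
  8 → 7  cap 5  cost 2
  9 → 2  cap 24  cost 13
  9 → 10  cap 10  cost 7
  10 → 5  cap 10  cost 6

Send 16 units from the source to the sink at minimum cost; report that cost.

shortest-cost path #1: 3→6→8→1 push 1 @ unit cost 18 (adds 18)
shortest-cost path #2: 3→8→1 push 4 @ unit cost 20 (adds 80)
shortest-cost path #3: 3→4→1 push 5 @ unit cost 23 (adds 115)
shortest-cost path #4: 3→8→7→1 push 3 @ unit cost 27 (adds 81)
shortest-cost path #5: 3→0→7→1 push 2 @ unit cost 27 (adds 54)
shortest-cost path #6: 3→9→10→5→7→1 push 1 @ unit cost 41 (adds 41)
total cost = 389

Minimum cost for 16 units: 389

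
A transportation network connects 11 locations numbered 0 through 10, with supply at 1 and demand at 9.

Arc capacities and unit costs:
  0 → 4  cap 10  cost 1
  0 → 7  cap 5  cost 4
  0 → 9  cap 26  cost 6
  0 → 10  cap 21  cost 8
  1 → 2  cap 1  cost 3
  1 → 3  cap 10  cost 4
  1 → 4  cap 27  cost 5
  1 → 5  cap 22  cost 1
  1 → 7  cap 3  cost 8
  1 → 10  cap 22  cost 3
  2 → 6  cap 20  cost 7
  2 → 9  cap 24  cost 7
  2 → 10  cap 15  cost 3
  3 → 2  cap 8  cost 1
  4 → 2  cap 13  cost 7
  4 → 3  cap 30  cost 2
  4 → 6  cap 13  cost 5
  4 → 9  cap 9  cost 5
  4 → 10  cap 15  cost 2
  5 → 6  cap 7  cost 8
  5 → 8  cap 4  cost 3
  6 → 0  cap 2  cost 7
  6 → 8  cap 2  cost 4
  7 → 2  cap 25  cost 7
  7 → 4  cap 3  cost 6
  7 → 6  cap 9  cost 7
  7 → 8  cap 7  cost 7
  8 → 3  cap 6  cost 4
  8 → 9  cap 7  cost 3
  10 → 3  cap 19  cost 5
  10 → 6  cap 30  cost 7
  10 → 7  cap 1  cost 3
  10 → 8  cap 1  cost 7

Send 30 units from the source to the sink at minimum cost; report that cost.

shortest-cost path #1: 1→5→8→9 push 4 @ unit cost 7 (adds 28)
shortest-cost path #2: 1→2→9 push 1 @ unit cost 10 (adds 10)
shortest-cost path #3: 1→4→9 push 9 @ unit cost 10 (adds 90)
shortest-cost path #4: 1→3→2→9 push 8 @ unit cost 12 (adds 96)
shortest-cost path #5: 1→10→8→9 push 1 @ unit cost 13 (adds 13)
shortest-cost path #6: 1→5→6→8→9 push 2 @ unit cost 16 (adds 32)
shortest-cost path #7: 1→4→2→9 push 5 @ unit cost 19 (adds 95)
total cost = 364

Minimum cost for 30 units: 364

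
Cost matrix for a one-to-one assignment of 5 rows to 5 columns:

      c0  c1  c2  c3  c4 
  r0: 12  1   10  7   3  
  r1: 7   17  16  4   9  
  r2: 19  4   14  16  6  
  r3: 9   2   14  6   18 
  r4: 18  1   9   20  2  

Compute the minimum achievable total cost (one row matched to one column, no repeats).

one of 6 optimal assignments: row0→col1 (cost 1), row1→col0 (cost 7), row2→col4 (cost 6), row3→col3 (cost 6), row4→col2 (cost 9)
total = 1 + 7 + 6 + 6 + 9 = 29

Minimum assignment cost: 29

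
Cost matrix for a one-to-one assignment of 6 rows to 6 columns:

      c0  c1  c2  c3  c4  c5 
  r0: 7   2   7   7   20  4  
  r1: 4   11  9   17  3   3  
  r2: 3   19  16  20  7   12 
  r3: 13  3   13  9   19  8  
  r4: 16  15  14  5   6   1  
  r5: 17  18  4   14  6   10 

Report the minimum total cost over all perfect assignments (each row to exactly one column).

optimal assignment: row0→col3 (cost 7), row1→col4 (cost 3), row2→col0 (cost 3), row3→col1 (cost 3), row4→col5 (cost 1), row5→col2 (cost 4)
total = 7 + 3 + 3 + 3 + 1 + 4 = 21

Minimum assignment cost: 21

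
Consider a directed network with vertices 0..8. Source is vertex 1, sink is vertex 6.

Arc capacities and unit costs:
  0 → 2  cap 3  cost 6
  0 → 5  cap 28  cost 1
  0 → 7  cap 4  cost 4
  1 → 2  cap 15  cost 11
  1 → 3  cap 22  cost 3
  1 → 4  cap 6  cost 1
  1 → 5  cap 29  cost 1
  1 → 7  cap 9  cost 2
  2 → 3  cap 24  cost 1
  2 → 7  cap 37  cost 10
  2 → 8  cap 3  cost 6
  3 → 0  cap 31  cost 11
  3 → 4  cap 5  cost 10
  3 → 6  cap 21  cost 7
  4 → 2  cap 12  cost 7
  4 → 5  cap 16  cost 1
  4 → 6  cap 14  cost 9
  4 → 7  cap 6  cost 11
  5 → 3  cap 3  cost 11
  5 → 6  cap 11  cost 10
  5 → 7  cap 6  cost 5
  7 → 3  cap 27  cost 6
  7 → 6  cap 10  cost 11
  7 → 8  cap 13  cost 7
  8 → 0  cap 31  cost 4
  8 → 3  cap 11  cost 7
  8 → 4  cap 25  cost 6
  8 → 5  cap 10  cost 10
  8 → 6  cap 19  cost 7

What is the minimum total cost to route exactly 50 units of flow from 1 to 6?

shortest-cost path #1: 1→3→6 push 21 @ unit cost 10 (adds 210)
shortest-cost path #2: 1→4→6 push 6 @ unit cost 10 (adds 60)
shortest-cost path #3: 1→5→6 push 11 @ unit cost 11 (adds 121)
shortest-cost path #4: 1→7→6 push 9 @ unit cost 13 (adds 117)
shortest-cost path #5: 1→5→7→6 push 1 @ unit cost 17 (adds 17)
shortest-cost path #6: 1→5→7→8→6 push 2 @ unit cost 20 (adds 40)
total cost = 565

Minimum cost for 50 units: 565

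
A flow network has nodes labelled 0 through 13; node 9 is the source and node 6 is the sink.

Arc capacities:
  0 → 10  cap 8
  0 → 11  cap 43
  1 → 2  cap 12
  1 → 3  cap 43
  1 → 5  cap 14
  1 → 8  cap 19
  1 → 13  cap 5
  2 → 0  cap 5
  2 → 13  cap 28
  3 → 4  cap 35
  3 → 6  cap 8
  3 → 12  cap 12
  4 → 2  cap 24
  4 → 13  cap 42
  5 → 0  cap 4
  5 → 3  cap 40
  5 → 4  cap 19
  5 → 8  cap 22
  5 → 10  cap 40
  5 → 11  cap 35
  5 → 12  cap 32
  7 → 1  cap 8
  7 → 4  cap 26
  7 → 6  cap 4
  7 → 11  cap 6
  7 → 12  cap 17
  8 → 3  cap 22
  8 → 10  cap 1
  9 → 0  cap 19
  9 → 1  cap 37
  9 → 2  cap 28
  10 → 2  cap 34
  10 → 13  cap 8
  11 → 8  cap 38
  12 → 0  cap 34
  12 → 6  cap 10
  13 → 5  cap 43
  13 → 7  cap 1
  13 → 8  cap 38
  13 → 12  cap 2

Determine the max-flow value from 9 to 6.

Maximum flow value: 19

augment #1: 9→1→3→6 bottleneck 8, total now 8
augment #2: 9→1→3→12→6 bottleneck 10, total now 18
augment #3: 9→1→13→7→6 bottleneck 1, total now 19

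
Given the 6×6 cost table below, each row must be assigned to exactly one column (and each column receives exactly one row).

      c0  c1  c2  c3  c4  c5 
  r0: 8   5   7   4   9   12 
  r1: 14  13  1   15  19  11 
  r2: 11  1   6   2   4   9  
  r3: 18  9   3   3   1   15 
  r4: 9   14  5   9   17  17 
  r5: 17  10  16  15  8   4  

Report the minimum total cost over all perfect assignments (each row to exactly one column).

Minimum assignment cost: 20

optimal assignment: row0→col3 (cost 4), row1→col2 (cost 1), row2→col1 (cost 1), row3→col4 (cost 1), row4→col0 (cost 9), row5→col5 (cost 4)
total = 4 + 1 + 1 + 1 + 9 + 4 = 20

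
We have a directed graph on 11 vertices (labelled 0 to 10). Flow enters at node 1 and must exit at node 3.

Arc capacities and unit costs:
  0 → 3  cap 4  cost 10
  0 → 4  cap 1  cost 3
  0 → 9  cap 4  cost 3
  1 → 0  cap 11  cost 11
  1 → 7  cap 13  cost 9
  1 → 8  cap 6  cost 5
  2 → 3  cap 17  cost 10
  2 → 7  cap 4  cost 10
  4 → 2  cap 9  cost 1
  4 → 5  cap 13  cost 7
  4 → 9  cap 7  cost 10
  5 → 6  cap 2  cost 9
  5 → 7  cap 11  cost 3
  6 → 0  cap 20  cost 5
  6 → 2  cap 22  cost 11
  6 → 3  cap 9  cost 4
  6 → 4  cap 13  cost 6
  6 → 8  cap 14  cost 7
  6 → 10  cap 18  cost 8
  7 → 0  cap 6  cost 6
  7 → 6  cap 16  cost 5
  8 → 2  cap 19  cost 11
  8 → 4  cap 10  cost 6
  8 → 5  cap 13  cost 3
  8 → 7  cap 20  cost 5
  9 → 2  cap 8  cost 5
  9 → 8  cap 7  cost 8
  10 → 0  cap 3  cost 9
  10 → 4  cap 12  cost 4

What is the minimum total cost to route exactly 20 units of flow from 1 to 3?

Minimum cost for 20 units: 403

shortest-cost path #1: 1→7→6→3 push 9 @ unit cost 18 (adds 162)
shortest-cost path #2: 1→0→3 push 4 @ unit cost 21 (adds 84)
shortest-cost path #3: 1→8→4→2→3 push 6 @ unit cost 22 (adds 132)
shortest-cost path #4: 1→0→4→2→3 push 1 @ unit cost 25 (adds 25)
total cost = 403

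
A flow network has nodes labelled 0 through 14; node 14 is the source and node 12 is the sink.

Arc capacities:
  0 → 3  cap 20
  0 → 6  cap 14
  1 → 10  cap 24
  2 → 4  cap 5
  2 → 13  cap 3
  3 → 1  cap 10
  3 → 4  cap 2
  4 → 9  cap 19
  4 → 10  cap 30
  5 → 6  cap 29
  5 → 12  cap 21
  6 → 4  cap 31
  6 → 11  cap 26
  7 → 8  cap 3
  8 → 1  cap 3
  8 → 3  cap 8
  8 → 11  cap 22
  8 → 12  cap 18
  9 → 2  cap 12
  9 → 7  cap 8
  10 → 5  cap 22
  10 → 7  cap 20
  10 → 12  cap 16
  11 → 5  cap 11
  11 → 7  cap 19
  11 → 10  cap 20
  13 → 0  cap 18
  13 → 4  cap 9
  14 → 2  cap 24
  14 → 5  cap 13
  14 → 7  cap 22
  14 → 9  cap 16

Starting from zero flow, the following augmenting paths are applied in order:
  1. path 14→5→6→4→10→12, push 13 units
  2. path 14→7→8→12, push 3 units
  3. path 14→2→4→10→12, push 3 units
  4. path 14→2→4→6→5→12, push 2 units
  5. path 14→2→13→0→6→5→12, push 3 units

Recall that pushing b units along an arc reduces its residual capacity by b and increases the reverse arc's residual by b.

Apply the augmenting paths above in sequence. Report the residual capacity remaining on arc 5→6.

after path 1 (14→5→6→4→10→12, push 13): res(5,6)=16
after path 2 (14→7→8→12, push 3): res(5,6)=16
after path 3 (14→2→4→10→12, push 3): res(5,6)=16
after path 4 (14→2→4→6→5→12, push 2): res(5,6)=18
after path 5 (14→2→13→0→6→5→12, push 3): res(5,6)=21

Residual capacity of (5,6): 21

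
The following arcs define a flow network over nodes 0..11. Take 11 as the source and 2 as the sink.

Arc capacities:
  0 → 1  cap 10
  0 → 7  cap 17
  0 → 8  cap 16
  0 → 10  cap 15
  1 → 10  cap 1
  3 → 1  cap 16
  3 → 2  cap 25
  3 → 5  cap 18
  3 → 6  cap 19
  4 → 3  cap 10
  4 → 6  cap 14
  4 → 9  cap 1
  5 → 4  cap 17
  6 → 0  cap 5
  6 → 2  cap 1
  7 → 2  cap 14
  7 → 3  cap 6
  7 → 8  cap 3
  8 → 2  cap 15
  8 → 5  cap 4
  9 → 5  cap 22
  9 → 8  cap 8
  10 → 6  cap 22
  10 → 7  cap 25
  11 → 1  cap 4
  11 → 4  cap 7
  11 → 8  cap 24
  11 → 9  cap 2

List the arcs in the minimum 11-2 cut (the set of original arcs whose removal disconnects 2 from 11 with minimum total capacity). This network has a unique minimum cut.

augment #1: 11→8→2 push 15
augment #2: 11→4→3→2 push 7
augment #3: 11→1→10→6→2 push 1
augment #4: 11→8→5→4→3→2 push 3
augment #5: 11→8→5→4→6→0→7→2 push 1
augment #6: 11→9→5→4→6→0→7→2 push 2
max flow = 29; residual-reachable set from 11 gives S-side
cut edges (S→T): {(1,10), (8,2), (8,5), (11,4), (11,9)} total cap 29

Min-cut arcs: {(1,10), (8,2), (8,5), (11,4), (11,9)} (total capacity 29)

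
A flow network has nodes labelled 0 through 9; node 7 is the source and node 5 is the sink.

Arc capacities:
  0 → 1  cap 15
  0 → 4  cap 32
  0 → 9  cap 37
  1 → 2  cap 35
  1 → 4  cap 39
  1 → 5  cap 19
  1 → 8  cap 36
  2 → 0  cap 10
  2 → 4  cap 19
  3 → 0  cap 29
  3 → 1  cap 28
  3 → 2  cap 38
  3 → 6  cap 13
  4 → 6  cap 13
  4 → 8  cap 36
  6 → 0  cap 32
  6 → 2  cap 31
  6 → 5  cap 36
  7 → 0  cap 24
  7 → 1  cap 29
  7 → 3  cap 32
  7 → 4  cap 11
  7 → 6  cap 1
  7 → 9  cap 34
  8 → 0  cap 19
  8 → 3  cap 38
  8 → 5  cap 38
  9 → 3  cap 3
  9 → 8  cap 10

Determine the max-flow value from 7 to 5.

Maximum flow value: 84

augment #1: 7→1→5 bottleneck 19, total now 19
augment #2: 7→6→5 bottleneck 1, total now 20
augment #3: 7→1→8→5 bottleneck 10, total now 30
augment #4: 7→3→6→5 bottleneck 13, total now 43
augment #5: 7→4→6→5 bottleneck 11, total now 54
augment #6: 7→9→8→5 bottleneck 10, total now 64
augment #7: 7→0→1→8→5 bottleneck 15, total now 79
augment #8: 7→0→4→6→5 bottleneck 2, total now 81
augment #9: 7→0→4→8→5 bottleneck 3, total now 84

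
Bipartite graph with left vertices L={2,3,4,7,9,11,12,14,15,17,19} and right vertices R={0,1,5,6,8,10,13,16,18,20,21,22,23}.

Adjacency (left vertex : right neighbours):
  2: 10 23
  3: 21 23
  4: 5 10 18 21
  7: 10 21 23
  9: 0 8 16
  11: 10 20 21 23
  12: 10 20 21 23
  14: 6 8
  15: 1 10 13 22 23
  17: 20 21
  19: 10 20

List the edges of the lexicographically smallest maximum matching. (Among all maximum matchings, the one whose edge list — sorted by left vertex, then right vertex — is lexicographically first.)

|M| = 8 (so the lex-smallest maximum matching has 8 edges)
process left vertices in ascending order; for each, take the smallest-labelled available neighbour that still permits 8 edges overall, or leave it unmatched if none does
lex-smallest matching: {2-10, 3-21, 4-5, 7-23, 9-0, 11-20, 14-6, 15-1}

Lex-smallest maximum matching: {(2,10), (3,21), (4,5), (7,23), (9,0), (11,20), (14,6), (15,1)}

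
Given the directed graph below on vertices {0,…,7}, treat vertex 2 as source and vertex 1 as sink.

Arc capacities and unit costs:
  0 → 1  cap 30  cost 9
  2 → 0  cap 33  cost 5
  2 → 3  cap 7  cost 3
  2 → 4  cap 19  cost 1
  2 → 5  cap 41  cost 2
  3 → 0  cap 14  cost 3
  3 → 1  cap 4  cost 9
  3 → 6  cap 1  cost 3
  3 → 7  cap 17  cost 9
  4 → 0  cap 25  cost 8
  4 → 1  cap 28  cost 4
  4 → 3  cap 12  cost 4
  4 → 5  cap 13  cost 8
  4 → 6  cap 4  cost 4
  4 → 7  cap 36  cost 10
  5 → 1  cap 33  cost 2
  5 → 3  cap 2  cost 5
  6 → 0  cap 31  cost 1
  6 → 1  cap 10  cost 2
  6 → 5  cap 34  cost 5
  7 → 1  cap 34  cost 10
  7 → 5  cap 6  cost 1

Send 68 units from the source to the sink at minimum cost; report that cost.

Minimum cost for 68 units: 437

shortest-cost path #1: 2→5→1 push 33 @ unit cost 4 (adds 132)
shortest-cost path #2: 2→4→1 push 19 @ unit cost 5 (adds 95)
shortest-cost path #3: 2→3→6→1 push 1 @ unit cost 8 (adds 8)
shortest-cost path #4: 2→3→1 push 4 @ unit cost 12 (adds 48)
shortest-cost path #5: 2→0→1 push 11 @ unit cost 14 (adds 154)
total cost = 437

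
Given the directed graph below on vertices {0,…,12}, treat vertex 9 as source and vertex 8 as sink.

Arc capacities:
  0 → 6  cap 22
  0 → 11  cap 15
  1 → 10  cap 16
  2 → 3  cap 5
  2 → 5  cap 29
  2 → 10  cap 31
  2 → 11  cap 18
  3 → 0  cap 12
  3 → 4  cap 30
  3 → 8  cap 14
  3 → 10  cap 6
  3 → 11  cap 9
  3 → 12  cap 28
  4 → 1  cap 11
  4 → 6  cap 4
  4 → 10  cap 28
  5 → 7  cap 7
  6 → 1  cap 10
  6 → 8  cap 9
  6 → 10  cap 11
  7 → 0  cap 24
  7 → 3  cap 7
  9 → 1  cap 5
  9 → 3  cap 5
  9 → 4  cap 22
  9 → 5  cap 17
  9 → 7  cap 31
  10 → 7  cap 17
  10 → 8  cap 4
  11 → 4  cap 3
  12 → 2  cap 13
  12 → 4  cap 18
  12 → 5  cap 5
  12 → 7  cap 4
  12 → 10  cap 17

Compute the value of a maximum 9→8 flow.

augment #1: 9→3→8 bottleneck 5, total now 5
augment #2: 9→1→10→8 bottleneck 4, total now 9
augment #3: 9→4→6→8 bottleneck 4, total now 13
augment #4: 9→7→3→8 bottleneck 7, total now 20
augment #5: 9→7→0→6→8 bottleneck 5, total now 25

Maximum flow value: 25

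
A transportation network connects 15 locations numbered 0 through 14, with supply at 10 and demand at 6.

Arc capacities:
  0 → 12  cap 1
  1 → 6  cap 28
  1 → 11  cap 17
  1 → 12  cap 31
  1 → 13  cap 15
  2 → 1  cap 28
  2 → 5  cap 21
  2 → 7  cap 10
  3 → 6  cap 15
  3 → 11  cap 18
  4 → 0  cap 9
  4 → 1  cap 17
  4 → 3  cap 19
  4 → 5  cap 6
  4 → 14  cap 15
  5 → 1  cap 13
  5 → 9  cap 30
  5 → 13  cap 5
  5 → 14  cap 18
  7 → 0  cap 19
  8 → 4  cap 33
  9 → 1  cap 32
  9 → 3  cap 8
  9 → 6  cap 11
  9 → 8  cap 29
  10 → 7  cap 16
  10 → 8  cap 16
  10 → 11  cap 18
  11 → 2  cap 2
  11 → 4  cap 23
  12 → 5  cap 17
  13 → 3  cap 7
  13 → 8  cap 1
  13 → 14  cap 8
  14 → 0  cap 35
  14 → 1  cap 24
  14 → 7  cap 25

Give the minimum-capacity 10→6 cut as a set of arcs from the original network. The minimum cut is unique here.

Min-cut arcs: {(0,12), (10,8), (10,11)} (total capacity 35)

augment #1: 10→8→4→1→6 push 16
augment #2: 10→11→2→1→6 push 2
augment #3: 10→11→4→1→6 push 1
augment #4: 10→11→4→3→6 push 15
augment #5: 10→7→0→12→5→1→6 push 1
max flow = 35; residual-reachable set from 10 gives S-side
cut edges (S→T): {(0,12), (10,8), (10,11)} total cap 35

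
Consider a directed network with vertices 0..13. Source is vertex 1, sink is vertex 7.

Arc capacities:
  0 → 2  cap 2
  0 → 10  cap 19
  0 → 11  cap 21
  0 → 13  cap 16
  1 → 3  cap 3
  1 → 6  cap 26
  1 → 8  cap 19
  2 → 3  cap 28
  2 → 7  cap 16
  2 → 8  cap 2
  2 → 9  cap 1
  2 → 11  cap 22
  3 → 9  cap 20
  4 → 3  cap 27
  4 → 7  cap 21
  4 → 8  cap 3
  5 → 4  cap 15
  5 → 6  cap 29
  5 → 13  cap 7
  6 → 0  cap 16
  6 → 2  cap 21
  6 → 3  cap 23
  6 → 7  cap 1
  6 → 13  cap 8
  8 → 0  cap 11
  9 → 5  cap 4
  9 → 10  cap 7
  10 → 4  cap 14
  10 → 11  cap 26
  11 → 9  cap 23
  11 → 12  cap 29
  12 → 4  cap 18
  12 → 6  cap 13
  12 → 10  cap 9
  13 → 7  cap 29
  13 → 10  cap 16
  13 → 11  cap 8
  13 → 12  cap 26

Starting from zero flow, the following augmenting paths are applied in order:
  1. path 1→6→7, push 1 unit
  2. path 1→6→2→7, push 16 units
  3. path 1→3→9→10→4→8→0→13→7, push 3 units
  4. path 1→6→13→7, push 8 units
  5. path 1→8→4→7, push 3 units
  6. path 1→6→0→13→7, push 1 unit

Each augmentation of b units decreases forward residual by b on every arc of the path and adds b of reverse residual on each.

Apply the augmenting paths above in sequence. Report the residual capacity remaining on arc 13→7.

Residual capacity of (13,7): 17

after path 1 (1→6→7, push 1): res(13,7)=29
after path 2 (1→6→2→7, push 16): res(13,7)=29
after path 3 (1→3→9→10→4→8→0→13→7, push 3): res(13,7)=26
after path 4 (1→6→13→7, push 8): res(13,7)=18
after path 5 (1→8→4→7, push 3): res(13,7)=18
after path 6 (1→6→0→13→7, push 1): res(13,7)=17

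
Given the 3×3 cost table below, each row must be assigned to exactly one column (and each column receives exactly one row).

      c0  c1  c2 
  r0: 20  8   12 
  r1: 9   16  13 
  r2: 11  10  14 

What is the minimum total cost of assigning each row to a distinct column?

Minimum assignment cost: 31

one of 2 optimal assignments: row0→col1 (cost 8), row1→col0 (cost 9), row2→col2 (cost 14)
total = 8 + 9 + 14 = 31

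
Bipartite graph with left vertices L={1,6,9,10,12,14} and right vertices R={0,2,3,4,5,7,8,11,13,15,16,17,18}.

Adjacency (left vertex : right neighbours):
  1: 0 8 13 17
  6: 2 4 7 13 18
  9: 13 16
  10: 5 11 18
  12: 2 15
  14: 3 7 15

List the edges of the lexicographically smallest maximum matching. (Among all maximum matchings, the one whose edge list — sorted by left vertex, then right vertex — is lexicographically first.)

|M| = 6 (so the lex-smallest maximum matching has 6 edges)
process left vertices in ascending order; for each, take the smallest-labelled available neighbour that still permits 6 edges overall, or leave it unmatched if none does
lex-smallest matching: {1-0, 6-2, 9-13, 10-5, 12-15, 14-3}

Lex-smallest maximum matching: {(1,0), (6,2), (9,13), (10,5), (12,15), (14,3)}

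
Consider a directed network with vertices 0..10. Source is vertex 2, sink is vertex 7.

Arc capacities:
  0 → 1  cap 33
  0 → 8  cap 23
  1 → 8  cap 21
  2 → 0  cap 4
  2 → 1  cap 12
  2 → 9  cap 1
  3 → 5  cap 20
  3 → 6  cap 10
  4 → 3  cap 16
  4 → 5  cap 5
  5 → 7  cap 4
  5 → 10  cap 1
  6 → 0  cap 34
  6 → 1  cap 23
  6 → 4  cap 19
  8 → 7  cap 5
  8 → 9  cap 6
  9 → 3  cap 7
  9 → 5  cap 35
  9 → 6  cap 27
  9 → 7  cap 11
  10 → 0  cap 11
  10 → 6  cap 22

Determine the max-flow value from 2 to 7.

Maximum flow value: 12

augment #1: 2→9→7 bottleneck 1, total now 1
augment #2: 2→0→8→7 bottleneck 4, total now 5
augment #3: 2→1→8→7 bottleneck 1, total now 6
augment #4: 2→1→8→9→7 bottleneck 6, total now 12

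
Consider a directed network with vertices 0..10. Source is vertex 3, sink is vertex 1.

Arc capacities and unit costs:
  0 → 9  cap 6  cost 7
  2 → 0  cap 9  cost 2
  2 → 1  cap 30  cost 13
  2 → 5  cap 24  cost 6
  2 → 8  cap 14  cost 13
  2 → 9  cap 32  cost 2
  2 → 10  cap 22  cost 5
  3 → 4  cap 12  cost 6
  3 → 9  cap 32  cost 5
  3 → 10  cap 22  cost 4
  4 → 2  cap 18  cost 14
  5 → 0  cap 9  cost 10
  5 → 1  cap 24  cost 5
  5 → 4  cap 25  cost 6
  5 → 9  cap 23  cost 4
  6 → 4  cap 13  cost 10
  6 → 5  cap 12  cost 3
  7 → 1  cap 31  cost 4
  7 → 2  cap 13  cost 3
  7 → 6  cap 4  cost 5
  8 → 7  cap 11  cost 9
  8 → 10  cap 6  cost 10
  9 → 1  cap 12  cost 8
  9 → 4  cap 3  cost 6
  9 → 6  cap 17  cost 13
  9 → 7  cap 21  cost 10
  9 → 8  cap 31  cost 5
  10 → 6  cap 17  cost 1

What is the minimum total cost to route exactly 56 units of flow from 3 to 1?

shortest-cost path #1: 3→9→1 push 12 @ unit cost 13 (adds 156)
shortest-cost path #2: 3→10→6→5→1 push 12 @ unit cost 13 (adds 156)
shortest-cost path #3: 3→9→7→1 push 20 @ unit cost 19 (adds 380)
shortest-cost path #4: 3→4→2→5→1 push 12 @ unit cost 31 (adds 372)
total cost = 1064

Minimum cost for 56 units: 1064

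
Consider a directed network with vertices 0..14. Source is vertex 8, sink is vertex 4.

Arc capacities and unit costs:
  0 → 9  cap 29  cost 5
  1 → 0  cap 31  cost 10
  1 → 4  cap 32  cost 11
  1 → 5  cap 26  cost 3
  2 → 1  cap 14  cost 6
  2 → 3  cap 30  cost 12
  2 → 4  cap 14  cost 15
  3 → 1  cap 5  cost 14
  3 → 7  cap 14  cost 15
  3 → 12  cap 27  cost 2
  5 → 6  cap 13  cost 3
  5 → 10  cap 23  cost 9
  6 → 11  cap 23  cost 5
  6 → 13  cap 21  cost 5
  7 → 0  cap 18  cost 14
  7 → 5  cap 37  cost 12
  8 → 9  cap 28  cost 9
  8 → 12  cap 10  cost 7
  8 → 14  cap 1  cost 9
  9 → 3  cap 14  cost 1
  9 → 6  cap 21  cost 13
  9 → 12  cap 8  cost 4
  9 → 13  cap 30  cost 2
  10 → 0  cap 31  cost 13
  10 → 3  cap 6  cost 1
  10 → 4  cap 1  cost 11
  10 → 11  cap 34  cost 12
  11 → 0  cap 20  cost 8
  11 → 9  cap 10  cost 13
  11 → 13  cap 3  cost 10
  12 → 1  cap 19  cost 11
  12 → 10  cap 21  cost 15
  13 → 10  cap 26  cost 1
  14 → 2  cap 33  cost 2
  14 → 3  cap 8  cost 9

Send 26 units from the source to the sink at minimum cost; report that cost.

shortest-cost path #1: 8→9→13→10→4 push 1 @ unit cost 23 (adds 23)
shortest-cost path #2: 8→14→2→4 push 1 @ unit cost 26 (adds 26)
shortest-cost path #3: 8→12→1→4 push 10 @ unit cost 29 (adds 290)
shortest-cost path #4: 8→9→3→12→1→4 push 9 @ unit cost 34 (adds 306)
shortest-cost path #5: 8→9→3→1→4 push 5 @ unit cost 35 (adds 175)
total cost = 820

Minimum cost for 26 units: 820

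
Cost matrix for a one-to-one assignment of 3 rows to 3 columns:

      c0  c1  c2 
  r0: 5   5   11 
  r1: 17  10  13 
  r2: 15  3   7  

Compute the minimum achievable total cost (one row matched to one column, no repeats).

optimal assignment: row0→col0 (cost 5), row1→col2 (cost 13), row2→col1 (cost 3)
total = 5 + 13 + 3 = 21

Minimum assignment cost: 21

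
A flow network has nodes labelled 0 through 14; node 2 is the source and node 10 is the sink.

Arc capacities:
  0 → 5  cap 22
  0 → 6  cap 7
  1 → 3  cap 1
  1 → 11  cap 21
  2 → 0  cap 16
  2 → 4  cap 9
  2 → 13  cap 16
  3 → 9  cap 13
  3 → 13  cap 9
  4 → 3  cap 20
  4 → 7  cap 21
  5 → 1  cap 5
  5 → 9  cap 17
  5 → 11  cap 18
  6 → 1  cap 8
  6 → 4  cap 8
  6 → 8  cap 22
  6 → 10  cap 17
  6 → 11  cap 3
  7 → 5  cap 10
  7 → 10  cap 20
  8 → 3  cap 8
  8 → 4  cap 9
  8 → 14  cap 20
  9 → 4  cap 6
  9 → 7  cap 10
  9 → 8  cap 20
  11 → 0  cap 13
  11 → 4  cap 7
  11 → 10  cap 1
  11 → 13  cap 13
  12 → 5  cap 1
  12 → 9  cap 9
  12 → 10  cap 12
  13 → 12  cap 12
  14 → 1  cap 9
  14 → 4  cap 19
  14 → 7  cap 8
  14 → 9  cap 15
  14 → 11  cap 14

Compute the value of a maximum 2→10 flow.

Maximum flow value: 37

augment #1: 2→0→6→10 bottleneck 7, total now 7
augment #2: 2→4→7→10 bottleneck 9, total now 16
augment #3: 2→13→12→10 bottleneck 12, total now 28
augment #4: 2→0→5→11→10 bottleneck 1, total now 29
augment #5: 2→0→5→9→7→10 bottleneck 8, total now 37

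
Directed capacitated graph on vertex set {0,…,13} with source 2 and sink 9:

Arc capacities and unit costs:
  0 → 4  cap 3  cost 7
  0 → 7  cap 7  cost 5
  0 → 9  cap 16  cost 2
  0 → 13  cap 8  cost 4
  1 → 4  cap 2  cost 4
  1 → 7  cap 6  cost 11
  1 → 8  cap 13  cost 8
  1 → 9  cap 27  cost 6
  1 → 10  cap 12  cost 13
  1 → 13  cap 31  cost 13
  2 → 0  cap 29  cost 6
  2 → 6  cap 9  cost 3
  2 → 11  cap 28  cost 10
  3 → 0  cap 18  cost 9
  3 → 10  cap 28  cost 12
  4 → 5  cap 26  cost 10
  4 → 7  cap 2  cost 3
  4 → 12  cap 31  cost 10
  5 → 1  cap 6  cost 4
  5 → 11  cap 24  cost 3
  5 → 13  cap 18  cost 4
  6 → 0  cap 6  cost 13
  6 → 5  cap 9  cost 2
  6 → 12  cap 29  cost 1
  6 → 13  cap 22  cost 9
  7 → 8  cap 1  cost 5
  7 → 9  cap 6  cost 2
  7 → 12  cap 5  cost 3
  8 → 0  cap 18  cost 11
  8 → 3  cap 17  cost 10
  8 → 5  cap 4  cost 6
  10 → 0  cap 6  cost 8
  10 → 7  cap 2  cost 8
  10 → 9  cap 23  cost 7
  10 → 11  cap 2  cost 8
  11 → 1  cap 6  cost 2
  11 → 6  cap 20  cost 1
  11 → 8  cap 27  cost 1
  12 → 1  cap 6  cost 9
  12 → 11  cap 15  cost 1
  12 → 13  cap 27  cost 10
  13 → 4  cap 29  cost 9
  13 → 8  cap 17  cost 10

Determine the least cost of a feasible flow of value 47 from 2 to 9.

shortest-cost path #1: 2→0→9 push 16 @ unit cost 8 (adds 128)
shortest-cost path #2: 2→0→7→9 push 6 @ unit cost 13 (adds 78)
shortest-cost path #3: 2→6→12→11→1→9 push 6 @ unit cost 13 (adds 78)
shortest-cost path #4: 2→6→5→1→9 push 3 @ unit cost 15 (adds 45)
shortest-cost path #5: 2→11→12→6→5→1→9 push 3 @ unit cost 20 (adds 60)
shortest-cost path #6: 2→11→12→1→9 push 3 @ unit cost 24 (adds 72)
shortest-cost path #7: 2→11→6→12→1→9 push 3 @ unit cost 27 (adds 81)
shortest-cost path #8: 2→11→8→3→10→9 push 7 @ unit cost 40 (adds 280)
total cost = 822

Minimum cost for 47 units: 822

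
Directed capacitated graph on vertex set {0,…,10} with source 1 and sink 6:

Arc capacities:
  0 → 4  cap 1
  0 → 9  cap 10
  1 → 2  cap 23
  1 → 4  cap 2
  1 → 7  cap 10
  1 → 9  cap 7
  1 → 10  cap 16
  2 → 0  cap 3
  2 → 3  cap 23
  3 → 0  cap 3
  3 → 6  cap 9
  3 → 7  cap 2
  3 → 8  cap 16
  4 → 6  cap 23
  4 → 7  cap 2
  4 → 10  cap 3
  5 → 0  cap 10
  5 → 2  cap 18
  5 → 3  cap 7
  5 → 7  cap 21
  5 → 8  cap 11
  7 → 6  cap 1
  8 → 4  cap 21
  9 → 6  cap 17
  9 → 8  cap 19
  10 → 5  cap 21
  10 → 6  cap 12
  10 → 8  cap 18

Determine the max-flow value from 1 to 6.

augment #1: 1→4→6 bottleneck 2, total now 2
augment #2: 1→7→6 bottleneck 1, total now 3
augment #3: 1→9→6 bottleneck 7, total now 10
augment #4: 1→10→6 bottleneck 12, total now 22
augment #5: 1→2→3→6 bottleneck 9, total now 31
augment #6: 1→2→0→4→6 bottleneck 1, total now 32
augment #7: 1→2→0→9→6 bottleneck 2, total now 34
augment #8: 1→10→8→4→6 bottleneck 4, total now 38
augment #9: 1→2→3→0→9→6 bottleneck 3, total now 41
augment #10: 1→2→3→8→4→6 bottleneck 8, total now 49

Maximum flow value: 49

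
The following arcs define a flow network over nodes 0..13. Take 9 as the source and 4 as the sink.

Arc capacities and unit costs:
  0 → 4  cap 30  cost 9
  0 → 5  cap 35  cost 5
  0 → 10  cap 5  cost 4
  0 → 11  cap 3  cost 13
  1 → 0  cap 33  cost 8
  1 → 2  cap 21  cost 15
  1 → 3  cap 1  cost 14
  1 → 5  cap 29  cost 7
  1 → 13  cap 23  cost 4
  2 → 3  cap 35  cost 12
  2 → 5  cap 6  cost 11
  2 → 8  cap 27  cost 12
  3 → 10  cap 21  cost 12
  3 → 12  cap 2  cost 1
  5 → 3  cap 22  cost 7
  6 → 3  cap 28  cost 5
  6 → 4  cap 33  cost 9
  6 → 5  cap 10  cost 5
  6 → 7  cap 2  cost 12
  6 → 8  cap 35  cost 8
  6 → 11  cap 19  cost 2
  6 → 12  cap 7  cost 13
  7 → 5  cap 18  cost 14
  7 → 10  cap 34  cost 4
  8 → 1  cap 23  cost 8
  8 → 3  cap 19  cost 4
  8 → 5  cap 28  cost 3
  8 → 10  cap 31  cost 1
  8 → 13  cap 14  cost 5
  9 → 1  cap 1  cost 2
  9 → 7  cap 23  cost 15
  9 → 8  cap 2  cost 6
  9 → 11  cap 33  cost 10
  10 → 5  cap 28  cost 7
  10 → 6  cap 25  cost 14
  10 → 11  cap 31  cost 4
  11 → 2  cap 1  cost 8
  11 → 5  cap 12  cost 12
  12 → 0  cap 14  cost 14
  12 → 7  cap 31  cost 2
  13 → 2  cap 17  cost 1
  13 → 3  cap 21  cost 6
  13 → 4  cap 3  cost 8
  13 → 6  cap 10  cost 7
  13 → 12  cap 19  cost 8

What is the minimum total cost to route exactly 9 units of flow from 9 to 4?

shortest-cost path #1: 9→1→13→4 push 1 @ unit cost 14 (adds 14)
shortest-cost path #2: 9→8→13→4 push 2 @ unit cost 19 (adds 38)
shortest-cost path #3: 9→7→10→6→4 push 6 @ unit cost 42 (adds 252)
total cost = 304

Minimum cost for 9 units: 304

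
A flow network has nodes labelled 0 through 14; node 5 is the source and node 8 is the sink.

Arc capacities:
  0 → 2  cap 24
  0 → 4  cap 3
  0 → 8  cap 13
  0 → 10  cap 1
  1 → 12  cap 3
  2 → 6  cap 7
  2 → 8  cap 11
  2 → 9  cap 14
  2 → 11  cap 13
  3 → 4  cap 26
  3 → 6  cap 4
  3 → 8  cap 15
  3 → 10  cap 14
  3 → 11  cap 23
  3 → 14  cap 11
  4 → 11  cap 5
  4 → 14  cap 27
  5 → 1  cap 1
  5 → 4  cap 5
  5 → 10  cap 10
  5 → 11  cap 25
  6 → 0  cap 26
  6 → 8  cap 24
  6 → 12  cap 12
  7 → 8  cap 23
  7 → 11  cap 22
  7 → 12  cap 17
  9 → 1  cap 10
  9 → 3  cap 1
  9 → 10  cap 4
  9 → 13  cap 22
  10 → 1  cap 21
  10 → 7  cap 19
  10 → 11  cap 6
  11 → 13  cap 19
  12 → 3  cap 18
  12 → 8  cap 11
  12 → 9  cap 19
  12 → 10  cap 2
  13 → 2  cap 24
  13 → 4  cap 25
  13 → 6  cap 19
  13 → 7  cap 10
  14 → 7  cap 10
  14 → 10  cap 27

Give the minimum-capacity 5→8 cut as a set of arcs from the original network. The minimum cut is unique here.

Min-cut arcs: {(5,1), (5,4), (5,10), (11,13)} (total capacity 35)

augment #1: 5→1→12→8 push 1
augment #2: 5→10→7→8 push 10
augment #3: 5→4→14→7→8 push 5
augment #4: 5→11→13→2→8 push 11
augment #5: 5→11→13→6→8 push 8
max flow = 35; residual-reachable set from 5 gives S-side
cut edges (S→T): {(5,1), (5,4), (5,10), (11,13)} total cap 35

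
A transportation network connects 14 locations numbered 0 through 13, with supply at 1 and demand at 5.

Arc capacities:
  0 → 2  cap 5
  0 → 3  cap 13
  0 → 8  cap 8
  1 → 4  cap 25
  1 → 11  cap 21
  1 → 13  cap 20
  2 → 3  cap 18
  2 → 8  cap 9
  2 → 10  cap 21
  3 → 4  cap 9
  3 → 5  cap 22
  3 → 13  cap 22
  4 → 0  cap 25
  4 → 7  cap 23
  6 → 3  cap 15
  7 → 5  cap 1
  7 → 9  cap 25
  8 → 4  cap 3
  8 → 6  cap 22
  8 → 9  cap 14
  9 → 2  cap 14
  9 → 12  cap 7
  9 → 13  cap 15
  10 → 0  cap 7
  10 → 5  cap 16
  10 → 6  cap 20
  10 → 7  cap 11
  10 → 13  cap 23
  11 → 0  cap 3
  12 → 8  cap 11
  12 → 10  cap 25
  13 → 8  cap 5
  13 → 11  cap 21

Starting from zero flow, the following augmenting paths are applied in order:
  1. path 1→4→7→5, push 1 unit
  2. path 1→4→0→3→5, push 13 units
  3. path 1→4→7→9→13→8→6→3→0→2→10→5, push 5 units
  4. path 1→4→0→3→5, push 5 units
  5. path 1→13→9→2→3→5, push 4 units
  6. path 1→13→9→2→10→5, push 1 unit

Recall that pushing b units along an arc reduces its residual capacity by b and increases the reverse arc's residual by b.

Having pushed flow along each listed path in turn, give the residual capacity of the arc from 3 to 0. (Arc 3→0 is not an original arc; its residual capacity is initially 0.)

Residual capacity of (3,0): 13

after path 1 (1→4→7→5, push 1): res(3,0)=0
after path 2 (1→4→0→3→5, push 13): res(3,0)=13
after path 3 (1→4→7→9→13→8→6→3→0→2→10→5, push 5): res(3,0)=8
after path 4 (1→4→0→3→5, push 5): res(3,0)=13
after path 5 (1→13→9→2→3→5, push 4): res(3,0)=13
after path 6 (1→13→9→2→10→5, push 1): res(3,0)=13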